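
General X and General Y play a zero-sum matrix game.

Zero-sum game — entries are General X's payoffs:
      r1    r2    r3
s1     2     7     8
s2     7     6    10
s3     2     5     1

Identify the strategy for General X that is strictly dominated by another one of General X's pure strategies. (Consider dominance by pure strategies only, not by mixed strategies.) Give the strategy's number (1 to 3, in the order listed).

Compare s3 with s2: 7 > 2, 6 > 5, 10 > 1.
So s2 strictly dominates s3 for General X; s3 is strictly dominated.

3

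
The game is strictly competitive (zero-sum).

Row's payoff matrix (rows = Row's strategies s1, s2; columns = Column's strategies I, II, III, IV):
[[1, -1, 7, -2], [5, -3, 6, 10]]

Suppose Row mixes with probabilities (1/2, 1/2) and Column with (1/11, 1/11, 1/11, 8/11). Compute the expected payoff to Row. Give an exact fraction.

Against (1/11, 1/11, 1/11, 8/11), each row's expected payoff is s1: -9/11; s2: 8.
Taking the (1/2, 1/2)-weighted average: (1/2)·(-9/11) + (1/2)·(8) = 79/22.

79/22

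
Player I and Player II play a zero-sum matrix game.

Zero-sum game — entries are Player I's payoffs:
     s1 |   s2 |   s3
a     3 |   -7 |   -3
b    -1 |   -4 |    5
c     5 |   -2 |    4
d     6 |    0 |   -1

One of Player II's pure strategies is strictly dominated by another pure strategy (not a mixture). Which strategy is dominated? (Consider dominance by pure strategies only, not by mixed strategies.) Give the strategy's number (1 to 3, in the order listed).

Player II prefers columns that give Player I less. Compare s1 with s2: -7 < 3, -4 < -1, -2 < 5, 0 < 6.
So s2 strictly dominates s1 for Player II; s1 is strictly dominated.

1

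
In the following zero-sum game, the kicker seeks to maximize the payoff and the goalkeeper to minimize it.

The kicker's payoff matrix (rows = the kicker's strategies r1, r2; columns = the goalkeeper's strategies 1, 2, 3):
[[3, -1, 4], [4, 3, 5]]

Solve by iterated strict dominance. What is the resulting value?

3

Row r1 is strictly dominated by row r2 (4>3, 3>-1, 5>4); eliminate r1.
Column 3 is strictly dominated by 1 for the goalkeeper (4<5); eliminate 3.
Column 1 is strictly dominated by 2 for the goalkeeper (3<4); eliminate 1.
Only (r2, 2) remains, with payoff 3.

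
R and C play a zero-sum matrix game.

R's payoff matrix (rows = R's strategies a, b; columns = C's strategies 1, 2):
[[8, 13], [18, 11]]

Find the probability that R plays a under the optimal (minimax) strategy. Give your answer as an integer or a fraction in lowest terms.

Row minima are 8 and 11, so R's maximin is 11; column maxima are 18 and 13, so C's minimax is 13. These differ, so the equilibrium is in mixed strategies.
Let R play a with probability p. C is indifferent when 8p + 18(1−p) = 13p + 11(1−p), giving p = 7/12.

7/12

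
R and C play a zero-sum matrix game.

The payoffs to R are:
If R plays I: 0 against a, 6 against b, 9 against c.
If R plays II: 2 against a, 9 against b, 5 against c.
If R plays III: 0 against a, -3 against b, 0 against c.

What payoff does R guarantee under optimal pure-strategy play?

2

Row minima: 0, 2, -3 → R's maximin is 2.
Column maxima: 2, 9, 9 → C's minimax is 2.
They coincide at (II, a), so the value is 2.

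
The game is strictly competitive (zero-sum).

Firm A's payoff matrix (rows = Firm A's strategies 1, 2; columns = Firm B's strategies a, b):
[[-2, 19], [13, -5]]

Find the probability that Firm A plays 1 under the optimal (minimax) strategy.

6/13

Row minima are -2 and -5, so Firm A's maximin is -2; column maxima are 13 and 19, so Firm B's minimax is 13. These differ, so the equilibrium is in mixed strategies.
Let Firm A play 1 with probability p. Firm B is indifferent when −2p + 13(1−p) = 19p − 5(1−p), giving p = 6/13.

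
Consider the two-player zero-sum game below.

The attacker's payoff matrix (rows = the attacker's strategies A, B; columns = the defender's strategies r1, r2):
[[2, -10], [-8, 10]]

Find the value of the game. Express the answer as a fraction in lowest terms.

Row minima are -10 and -8, so the attacker's maximin is -8; column maxima are 2 and 10, so the defender's minimax is 2. These differ, so the equilibrium is in mixed strategies.
Let the attacker play A with probability p. The defender is indifferent when 2p − 8(1−p) = −10p + 10(1−p), giving p = 3/5.
Let the defender play r1 with probability q. The attacker is indifferent when 2q − 10(1−q) = −8q + 10(1−q), giving q = 2/3.
The value is 2·(2/3) + (-10)·(1/3) = -2.

-2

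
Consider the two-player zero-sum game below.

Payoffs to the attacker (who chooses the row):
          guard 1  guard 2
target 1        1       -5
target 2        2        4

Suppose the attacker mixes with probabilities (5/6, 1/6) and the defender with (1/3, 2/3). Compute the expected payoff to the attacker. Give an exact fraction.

Against (1/3, 2/3), each row's expected payoff is target 1: -3; target 2: 10/3.
Taking the (5/6, 1/6)-weighted average: (5/6)·(-3) + (1/6)·(10/3) = -35/18.

-35/18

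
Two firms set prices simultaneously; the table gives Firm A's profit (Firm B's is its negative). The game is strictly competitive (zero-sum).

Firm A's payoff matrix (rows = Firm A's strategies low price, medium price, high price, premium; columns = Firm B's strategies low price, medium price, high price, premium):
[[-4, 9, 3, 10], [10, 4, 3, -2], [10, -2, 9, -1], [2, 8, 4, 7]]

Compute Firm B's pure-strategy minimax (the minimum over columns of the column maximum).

The worst case (largest entry) in each column is low price: 10, medium price: 9, high price: 9, premium: 10.
The best (smallest) of these is 9.

9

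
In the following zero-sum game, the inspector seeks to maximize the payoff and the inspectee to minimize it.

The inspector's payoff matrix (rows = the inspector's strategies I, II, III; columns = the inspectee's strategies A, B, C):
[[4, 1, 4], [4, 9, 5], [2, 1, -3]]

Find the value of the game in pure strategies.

4

Row minima: 1, 4, -3 → the inspector's maximin is 4.
Column maxima: 4, 9, 5 → the inspectee's minimax is 4.
They coincide at (II, A), so the value is 4.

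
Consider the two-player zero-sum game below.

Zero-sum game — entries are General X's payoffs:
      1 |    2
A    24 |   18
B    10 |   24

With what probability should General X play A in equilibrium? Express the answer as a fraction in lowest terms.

Row minima are 18 and 10, so General X's maximin is 18; column maxima are 24 and 24, so General Y's minimax is 24. These differ, so the equilibrium is in mixed strategies.
Let General X play A with probability p. General Y is indifferent when 24p + 10(1−p) = 18p + 24(1−p), giving p = 7/10.

7/10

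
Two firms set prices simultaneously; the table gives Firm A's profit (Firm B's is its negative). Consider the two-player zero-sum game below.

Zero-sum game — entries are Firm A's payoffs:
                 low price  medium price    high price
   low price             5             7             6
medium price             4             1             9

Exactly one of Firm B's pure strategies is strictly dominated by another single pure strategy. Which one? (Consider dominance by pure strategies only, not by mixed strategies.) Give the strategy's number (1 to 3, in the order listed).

Firm B prefers columns that give Firm A less. Compare high price with low price: 5 < 6, 4 < 9.
So low price strictly dominates high price for Firm B; high price is strictly dominated.

3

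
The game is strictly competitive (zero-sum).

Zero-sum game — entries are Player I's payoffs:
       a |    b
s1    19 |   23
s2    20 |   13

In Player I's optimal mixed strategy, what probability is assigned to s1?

7/11

Row minima are 19 and 13, so Player I's maximin is 19; column maxima are 20 and 23, so Player II's minimax is 20. These differ, so the equilibrium is in mixed strategies.
Let Player I play s1 with probability p. Player II is indifferent when 19p + 20(1−p) = 23p + 13(1−p), giving p = 7/11.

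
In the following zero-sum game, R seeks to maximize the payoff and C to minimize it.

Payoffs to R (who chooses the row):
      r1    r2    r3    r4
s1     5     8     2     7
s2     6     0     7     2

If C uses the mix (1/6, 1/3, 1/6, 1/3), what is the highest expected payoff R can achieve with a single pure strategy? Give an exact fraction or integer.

37/6

s1: (5)·(1/6) + (8)·(1/3) + (2)·(1/6) + (7)·(1/3) = 37/6.
s2: (6)·(1/6) + (0)·(1/3) + (7)·(1/6) + (2)·(1/3) = 17/6.
The best pure response is s1 with expected payoff 37/6.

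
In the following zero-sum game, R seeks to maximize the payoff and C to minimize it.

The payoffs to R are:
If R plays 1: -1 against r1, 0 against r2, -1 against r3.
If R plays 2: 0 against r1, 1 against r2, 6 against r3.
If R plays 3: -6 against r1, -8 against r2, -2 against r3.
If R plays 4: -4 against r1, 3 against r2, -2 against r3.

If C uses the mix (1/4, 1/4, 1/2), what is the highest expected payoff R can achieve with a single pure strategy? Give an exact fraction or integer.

1: (-1)·(1/4) + (0)·(1/4) + (-1)·(1/2) = -3/4.
2: (0)·(1/4) + (1)·(1/4) + (6)·(1/2) = 13/4.
3: (-6)·(1/4) + (-8)·(1/4) + (-2)·(1/2) = -9/2.
4: (-4)·(1/4) + (3)·(1/4) + (-2)·(1/2) = -5/4.
The best pure response is 2 with expected payoff 13/4.

13/4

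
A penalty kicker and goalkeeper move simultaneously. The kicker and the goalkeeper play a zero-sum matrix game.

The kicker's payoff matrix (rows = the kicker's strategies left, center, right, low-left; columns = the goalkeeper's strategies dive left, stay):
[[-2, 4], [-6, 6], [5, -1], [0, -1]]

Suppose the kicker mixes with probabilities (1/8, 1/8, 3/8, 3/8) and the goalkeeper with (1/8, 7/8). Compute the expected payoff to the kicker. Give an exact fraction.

Against (1/8, 7/8), each row's expected payoff is left: 13/4; center: 9/2; right: -1/4; low-left: -7/8.
Taking the (1/8, 1/8, 3/8, 3/8)-weighted average: (1/8)·(13/4) + (1/8)·(9/2) + (3/8)·(-1/4) + (3/8)·(-7/8) = 35/64.

35/64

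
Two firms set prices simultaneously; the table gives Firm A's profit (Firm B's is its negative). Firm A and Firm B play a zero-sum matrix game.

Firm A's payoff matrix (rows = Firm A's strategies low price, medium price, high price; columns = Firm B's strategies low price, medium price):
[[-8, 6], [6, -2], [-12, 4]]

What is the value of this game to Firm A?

Row high price is strictly dominated by row low price, so Firm A never plays it.
The remaining 2×2 game on (low price, medium price) × (low price, medium price) has no saddle point. Let Firm A play low price with probability p; indifference gives −8p + 6(1−p) = 6p − 2(1−p), so p = 4/11.
Similarly Firm B's optimal q on low price is 4/11, and the value is -8·(4/11) + (6)·(7/11) = 10/11.

10/11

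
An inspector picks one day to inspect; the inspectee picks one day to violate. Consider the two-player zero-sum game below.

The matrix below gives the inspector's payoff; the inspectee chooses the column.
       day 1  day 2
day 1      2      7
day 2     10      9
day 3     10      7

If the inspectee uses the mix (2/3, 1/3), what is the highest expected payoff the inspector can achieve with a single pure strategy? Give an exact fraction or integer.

29/3

day 1: (2)·(2/3) + (7)·(1/3) = 11/3.
day 2: (10)·(2/3) + (9)·(1/3) = 29/3.
day 3: (10)·(2/3) + (7)·(1/3) = 9.
The best pure response is day 2 with expected payoff 29/3.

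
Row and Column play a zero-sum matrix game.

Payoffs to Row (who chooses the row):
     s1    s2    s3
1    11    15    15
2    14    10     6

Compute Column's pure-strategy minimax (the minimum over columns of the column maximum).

14

The worst case (largest entry) in each column is s1: 14, s2: 15, s3: 15.
The best (smallest) of these is 14.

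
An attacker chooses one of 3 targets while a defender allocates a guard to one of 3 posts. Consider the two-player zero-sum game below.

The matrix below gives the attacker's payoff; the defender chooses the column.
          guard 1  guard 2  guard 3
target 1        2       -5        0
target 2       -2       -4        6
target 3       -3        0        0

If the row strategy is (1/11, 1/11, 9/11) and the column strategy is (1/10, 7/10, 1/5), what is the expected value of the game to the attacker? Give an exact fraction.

-39/55

Against (1/10, 7/10, 1/5), each row's expected payoff is target 1: -33/10; target 2: -9/5; target 3: -3/10.
Taking the (1/11, 1/11, 9/11)-weighted average: (1/11)·(-33/10) + (1/11)·(-9/5) + (9/11)·(-3/10) = -39/55.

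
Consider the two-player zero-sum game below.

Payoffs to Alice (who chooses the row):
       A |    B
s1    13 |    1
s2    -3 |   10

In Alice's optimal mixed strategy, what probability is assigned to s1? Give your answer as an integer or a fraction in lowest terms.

Row minima are 1 and -3, so Alice's maximin is 1; column maxima are 13 and 10, so Bob's minimax is 10. These differ, so the equilibrium is in mixed strategies.
Let Alice play s1 with probability p. Bob is indifferent when 13p − 3(1−p) = p + 10(1−p), giving p = 13/25.

13/25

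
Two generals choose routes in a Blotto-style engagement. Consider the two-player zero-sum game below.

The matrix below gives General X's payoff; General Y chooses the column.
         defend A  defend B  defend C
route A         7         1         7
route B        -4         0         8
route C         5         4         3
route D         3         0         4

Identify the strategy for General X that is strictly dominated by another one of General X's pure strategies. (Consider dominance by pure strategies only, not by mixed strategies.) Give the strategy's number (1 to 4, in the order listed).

4

Compare route D with route A: 7 > 3, 1 > 0, 7 > 4.
So route A strictly dominates route D for General X; route D is strictly dominated.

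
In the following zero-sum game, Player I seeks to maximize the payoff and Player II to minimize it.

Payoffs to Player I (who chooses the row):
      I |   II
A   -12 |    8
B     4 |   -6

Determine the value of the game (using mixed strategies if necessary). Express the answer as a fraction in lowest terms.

-4/3

Row minima are -12 and -6, so Player I's maximin is -6; column maxima are 4 and 8, so Player II's minimax is 4. These differ, so the equilibrium is in mixed strategies.
Let Player I play A with probability p. Player II is indifferent when −12p + 4(1−p) = 8p − 6(1−p), giving p = 1/3.
Let Player II play I with probability q. Player I is indifferent when −12q + 8(1−q) = 4q − 6(1−q), giving q = 7/15.
The value is -12·(7/15) + (8)·(8/15) = -4/3.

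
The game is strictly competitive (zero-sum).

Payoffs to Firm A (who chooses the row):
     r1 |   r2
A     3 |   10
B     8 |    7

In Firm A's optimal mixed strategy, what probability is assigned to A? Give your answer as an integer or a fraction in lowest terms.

Row minima are 3 and 7, so Firm A's maximin is 7; column maxima are 8 and 10, so Firm B's minimax is 8. These differ, so the equilibrium is in mixed strategies.
Let Firm A play A with probability p. Firm B is indifferent when 3p + 8(1−p) = 10p + 7(1−p), giving p = 1/8.

1/8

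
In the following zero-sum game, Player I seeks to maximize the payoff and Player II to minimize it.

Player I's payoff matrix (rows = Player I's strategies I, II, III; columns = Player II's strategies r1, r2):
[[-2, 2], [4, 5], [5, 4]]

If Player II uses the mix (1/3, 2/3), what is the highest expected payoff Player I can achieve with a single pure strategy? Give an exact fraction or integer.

14/3

I: (-2)·(1/3) + (2)·(2/3) = 2/3.
II: (4)·(1/3) + (5)·(2/3) = 14/3.
III: (5)·(1/3) + (4)·(2/3) = 13/3.
The best pure response is II with expected payoff 14/3.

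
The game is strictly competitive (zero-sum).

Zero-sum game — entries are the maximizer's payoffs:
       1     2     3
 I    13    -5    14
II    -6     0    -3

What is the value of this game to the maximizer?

Column 3 is strictly dominated by 1 for the minimizer (it gives the maximizer more in every row).
The remaining 2×2 game on (I, II) × (1, 2) has no saddle point. Let the maximizer play I with probability p; indifference gives 13p − 6(1−p) = −5p, so p = 1/4.
Similarly the minimizer's optimal q on 1 is 5/24, and the value is 13·(5/24) + (-5)·(19/24) = -5/4.

-5/4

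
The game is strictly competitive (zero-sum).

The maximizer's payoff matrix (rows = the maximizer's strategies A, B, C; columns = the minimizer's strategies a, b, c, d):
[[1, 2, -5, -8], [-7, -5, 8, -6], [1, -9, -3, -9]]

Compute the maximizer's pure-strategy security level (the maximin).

-7

The worst-case payoff for each row is A: -8, B: -7, C: -9.
The best of these is -7.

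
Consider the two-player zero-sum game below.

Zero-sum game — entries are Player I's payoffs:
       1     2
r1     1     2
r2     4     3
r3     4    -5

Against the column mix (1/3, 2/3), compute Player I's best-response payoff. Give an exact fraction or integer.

r1: (1)·(1/3) + (2)·(2/3) = 5/3.
r2: (4)·(1/3) + (3)·(2/3) = 10/3.
r3: (4)·(1/3) + (-5)·(2/3) = -2.
The best pure response is r2 with expected payoff 10/3.

10/3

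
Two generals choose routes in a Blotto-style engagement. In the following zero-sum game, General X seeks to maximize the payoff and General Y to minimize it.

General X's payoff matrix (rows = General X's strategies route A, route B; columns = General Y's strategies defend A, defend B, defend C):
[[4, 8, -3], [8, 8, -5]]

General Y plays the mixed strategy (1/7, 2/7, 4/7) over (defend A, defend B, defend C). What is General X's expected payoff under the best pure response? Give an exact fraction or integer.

8/7

route A: (4)·(1/7) + (8)·(2/7) + (-3)·(4/7) = 8/7.
route B: (8)·(1/7) + (8)·(2/7) + (-5)·(4/7) = 4/7.
The best pure response is route A with expected payoff 8/7.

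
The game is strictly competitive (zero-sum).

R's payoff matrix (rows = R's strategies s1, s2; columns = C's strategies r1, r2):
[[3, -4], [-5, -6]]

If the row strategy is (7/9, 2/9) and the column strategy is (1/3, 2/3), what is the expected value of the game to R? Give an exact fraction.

-23/9

Against (1/3, 2/3), each row's expected payoff is s1: -5/3; s2: -17/3.
Taking the (7/9, 2/9)-weighted average: (7/9)·(-5/3) + (2/9)·(-17/3) = -23/9.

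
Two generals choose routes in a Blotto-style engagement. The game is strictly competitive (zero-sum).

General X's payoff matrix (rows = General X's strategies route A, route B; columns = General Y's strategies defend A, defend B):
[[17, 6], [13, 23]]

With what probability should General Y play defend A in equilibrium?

Row minima are 6 and 13, so General X's maximin is 13; column maxima are 17 and 23, so General Y's minimax is 17. These differ, so the equilibrium is in mixed strategies.
Let General Y play defend A with probability q. General X is indifferent when 17q + 6(1−q) = 13q + 23(1−q), giving q = 17/21.

17/21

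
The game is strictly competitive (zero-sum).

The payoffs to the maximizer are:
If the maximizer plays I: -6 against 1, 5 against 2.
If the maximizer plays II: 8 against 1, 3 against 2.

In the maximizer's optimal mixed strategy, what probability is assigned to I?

5/16

Row minima are -6 and 3, so the maximizer's maximin is 3; column maxima are 8 and 5, so the minimizer's minimax is 5. These differ, so the equilibrium is in mixed strategies.
Let the maximizer play I with probability p. The minimizer is indifferent when −6p + 8(1−p) = 5p + 3(1−p), giving p = 5/16.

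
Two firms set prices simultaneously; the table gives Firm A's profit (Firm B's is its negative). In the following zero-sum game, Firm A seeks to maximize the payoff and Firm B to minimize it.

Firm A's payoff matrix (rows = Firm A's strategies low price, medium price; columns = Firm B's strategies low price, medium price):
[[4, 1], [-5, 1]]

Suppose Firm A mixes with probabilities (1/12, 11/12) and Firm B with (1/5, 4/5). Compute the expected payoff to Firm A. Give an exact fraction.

-1/20

Against (1/5, 4/5), each row's expected payoff is low price: 8/5; medium price: -1/5.
Taking the (1/12, 11/12)-weighted average: (1/12)·(8/5) + (11/12)·(-1/5) = -1/20.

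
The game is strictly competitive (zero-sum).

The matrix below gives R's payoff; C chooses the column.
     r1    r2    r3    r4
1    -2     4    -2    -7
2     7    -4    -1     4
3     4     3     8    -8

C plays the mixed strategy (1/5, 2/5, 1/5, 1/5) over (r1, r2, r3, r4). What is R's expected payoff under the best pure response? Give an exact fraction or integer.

1: (-2)·(1/5) + (4)·(2/5) + (-2)·(1/5) + (-7)·(1/5) = -3/5.
2: (7)·(1/5) + (-4)·(2/5) + (-1)·(1/5) + (4)·(1/5) = 2/5.
3: (4)·(1/5) + (3)·(2/5) + (8)·(1/5) + (-8)·(1/5) = 2.
The best pure response is 3 with expected payoff 2.

2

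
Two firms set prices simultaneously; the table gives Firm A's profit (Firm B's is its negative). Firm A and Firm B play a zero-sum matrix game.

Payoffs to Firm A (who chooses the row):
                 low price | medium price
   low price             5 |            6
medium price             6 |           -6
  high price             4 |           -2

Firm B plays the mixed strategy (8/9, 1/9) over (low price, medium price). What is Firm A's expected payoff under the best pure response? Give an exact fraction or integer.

low price: (5)·(8/9) + (6)·(1/9) = 46/9.
medium price: (6)·(8/9) + (-6)·(1/9) = 14/3.
high price: (4)·(8/9) + (-2)·(1/9) = 10/3.
The best pure response is low price with expected payoff 46/9.

46/9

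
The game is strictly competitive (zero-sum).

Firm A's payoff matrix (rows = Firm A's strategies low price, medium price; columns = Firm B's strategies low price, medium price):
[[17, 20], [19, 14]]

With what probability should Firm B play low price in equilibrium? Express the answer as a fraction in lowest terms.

3/4

Row minima are 17 and 14, so Firm A's maximin is 17; column maxima are 19 and 20, so Firm B's minimax is 19. These differ, so the equilibrium is in mixed strategies.
Let Firm B play low price with probability q. Firm A is indifferent when 17q + 20(1−q) = 19q + 14(1−q), giving q = 3/4.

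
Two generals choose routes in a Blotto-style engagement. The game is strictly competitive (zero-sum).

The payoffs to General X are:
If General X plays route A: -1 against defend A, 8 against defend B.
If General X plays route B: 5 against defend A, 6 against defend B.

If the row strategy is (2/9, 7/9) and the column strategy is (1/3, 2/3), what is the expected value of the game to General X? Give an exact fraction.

Against (1/3, 2/3), each row's expected payoff is route A: 5; route B: 17/3.
Taking the (2/9, 7/9)-weighted average: (2/9)·(5) + (7/9)·(17/3) = 149/27.

149/27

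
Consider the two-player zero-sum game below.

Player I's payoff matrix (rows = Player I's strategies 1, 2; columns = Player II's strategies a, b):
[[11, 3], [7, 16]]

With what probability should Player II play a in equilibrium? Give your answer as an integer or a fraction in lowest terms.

13/17

Row minima are 3 and 7, so Player I's maximin is 7; column maxima are 11 and 16, so Player II's minimax is 11. These differ, so the equilibrium is in mixed strategies.
Let Player II play a with probability q. Player I is indifferent when 11q + 3(1−q) = 7q + 16(1−q), giving q = 13/17.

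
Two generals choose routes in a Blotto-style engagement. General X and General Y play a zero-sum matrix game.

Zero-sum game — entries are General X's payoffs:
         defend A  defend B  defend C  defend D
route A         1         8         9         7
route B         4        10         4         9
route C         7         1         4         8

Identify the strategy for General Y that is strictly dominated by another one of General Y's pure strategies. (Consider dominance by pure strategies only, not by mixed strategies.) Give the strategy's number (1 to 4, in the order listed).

4

General Y prefers columns that give General X less. Compare defend D with defend A: 1 < 7, 4 < 9, 7 < 8.
So defend A strictly dominates defend D for General Y; defend D is strictly dominated.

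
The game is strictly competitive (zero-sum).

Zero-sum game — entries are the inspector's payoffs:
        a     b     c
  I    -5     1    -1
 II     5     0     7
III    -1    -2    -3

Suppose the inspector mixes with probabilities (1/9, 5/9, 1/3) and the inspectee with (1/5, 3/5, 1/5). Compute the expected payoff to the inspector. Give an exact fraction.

Against (1/5, 3/5, 1/5), each row's expected payoff is I: -3/5; II: 12/5; III: -2.
Taking the (1/9, 5/9, 1/3)-weighted average: (1/9)·(-3/5) + (5/9)·(12/5) + (1/3)·(-2) = 3/5.

3/5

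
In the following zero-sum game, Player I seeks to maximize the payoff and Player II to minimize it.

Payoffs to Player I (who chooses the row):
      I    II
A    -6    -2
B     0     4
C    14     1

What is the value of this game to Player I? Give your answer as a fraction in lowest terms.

56/17

Row A is strictly dominated by row B, so Player I never plays it.
The remaining 2×2 game on (B, C) × (I, II) has no saddle point. Let Player I play B with probability p; indifference gives 14(1−p) = 4p + (1−p), so p = 13/17.
Similarly Player II's optimal q on I is 3/17, and the value is 0·(3/17) + (4)·(14/17) = 56/17.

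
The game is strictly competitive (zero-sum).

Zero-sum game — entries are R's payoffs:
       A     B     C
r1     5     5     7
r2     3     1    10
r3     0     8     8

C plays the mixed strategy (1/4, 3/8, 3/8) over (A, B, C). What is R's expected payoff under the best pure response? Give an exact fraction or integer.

r1: (5)·(1/4) + (5)·(3/8) + (7)·(3/8) = 23/4.
r2: (3)·(1/4) + (1)·(3/8) + (10)·(3/8) = 39/8.
r3: (0)·(1/4) + (8)·(3/8) + (8)·(3/8) = 6.
The best pure response is r3 with expected payoff 6.

6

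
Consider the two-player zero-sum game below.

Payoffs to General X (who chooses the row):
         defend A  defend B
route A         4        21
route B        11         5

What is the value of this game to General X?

Row minima are 4 and 5, so General X's maximin is 5; column maxima are 11 and 21, so General Y's minimax is 11. These differ, so the equilibrium is in mixed strategies.
Let General X play route A with probability p. General Y is indifferent when 4p + 11(1−p) = 21p + 5(1−p), giving p = 6/23.
Let General Y play defend A with probability q. General X is indifferent when 4q + 21(1−q) = 11q + 5(1−q), giving q = 16/23.
The value is 4·(16/23) + (21)·(7/23) = 211/23.

211/23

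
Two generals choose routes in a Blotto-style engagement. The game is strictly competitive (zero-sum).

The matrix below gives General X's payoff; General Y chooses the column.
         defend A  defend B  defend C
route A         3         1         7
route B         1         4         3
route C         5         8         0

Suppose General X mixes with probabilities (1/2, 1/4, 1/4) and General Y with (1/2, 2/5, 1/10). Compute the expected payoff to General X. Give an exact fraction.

133/40

Against (1/2, 2/5, 1/10), each row's expected payoff is route A: 13/5; route B: 12/5; route C: 57/10.
Taking the (1/2, 1/4, 1/4)-weighted average: (1/2)·(13/5) + (1/4)·(12/5) + (1/4)·(57/10) = 133/40.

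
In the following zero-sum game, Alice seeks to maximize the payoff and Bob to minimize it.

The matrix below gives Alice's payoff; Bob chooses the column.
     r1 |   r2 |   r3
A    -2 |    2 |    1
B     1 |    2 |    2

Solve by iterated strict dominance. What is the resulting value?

1

Column r2 is strictly dominated by r1 for Bob (-2<2, 1<2); eliminate r2.
Row A is strictly dominated by row B (1>-2, 2>1); eliminate A.
Column r3 is strictly dominated by r1 for Bob (1<2); eliminate r3.
Only (B, r1) remains, with payoff 1.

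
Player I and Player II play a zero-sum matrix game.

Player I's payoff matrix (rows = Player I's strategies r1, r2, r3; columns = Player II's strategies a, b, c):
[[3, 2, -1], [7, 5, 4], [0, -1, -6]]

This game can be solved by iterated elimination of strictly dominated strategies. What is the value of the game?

Row r1 is strictly dominated by row r2 (7>3, 5>2, 4>-1); eliminate r1.
Column a is strictly dominated by b for Player II (5<7, -1<0); eliminate a.
Row r3 is strictly dominated by row r2 (5>-1, 4>-6); eliminate r3.
Column b is strictly dominated by c for Player II (4<5); eliminate b.
Only (r2, c) remains, with payoff 4.

4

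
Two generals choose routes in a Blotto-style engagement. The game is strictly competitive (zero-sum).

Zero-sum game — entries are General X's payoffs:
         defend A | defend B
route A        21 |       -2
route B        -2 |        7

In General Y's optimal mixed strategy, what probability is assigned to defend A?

Row minima are -2 and -2, so General X's maximin is -2; column maxima are 21 and 7, so General Y's minimax is 7. These differ, so the equilibrium is in mixed strategies.
Let General Y play defend A with probability q. General X is indifferent when 21q − 2(1−q) = −2q + 7(1−q), giving q = 9/32.

9/32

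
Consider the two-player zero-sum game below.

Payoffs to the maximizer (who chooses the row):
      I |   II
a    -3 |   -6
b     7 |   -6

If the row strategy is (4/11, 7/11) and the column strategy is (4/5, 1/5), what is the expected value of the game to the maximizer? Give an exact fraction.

82/55

Against (4/5, 1/5), each row's expected payoff is a: -18/5; b: 22/5.
Taking the (4/11, 7/11)-weighted average: (4/11)·(-18/5) + (7/11)·(22/5) = 82/55.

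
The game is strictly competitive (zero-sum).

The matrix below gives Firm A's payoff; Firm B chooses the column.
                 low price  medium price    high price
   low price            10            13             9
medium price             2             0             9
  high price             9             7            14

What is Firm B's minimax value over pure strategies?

The worst case (largest entry) in each column is low price: 10, medium price: 13, high price: 14.
The best (smallest) of these is 10.

10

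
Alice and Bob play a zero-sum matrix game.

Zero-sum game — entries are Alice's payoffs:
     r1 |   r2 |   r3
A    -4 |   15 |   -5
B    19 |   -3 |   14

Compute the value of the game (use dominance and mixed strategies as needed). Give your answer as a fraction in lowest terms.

195/37

Column r1 is strictly dominated by r3 for Bob (it gives Alice more in every row).
The remaining 2×2 game on (A, B) × (r2, r3) has no saddle point. Let Alice play A with probability p; indifference gives 15p − 3(1−p) = −5p + 14(1−p), so p = 17/37.
Similarly Bob's optimal q on r2 is 19/37, and the value is 15·(19/37) + (-5)·(18/37) = 195/37.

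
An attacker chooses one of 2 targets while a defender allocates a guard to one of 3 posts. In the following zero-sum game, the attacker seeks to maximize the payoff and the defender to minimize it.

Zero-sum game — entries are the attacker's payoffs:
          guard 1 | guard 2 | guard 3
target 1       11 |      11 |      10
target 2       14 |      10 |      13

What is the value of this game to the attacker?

43/4

Column guard 1 is strictly dominated by guard 3 for the defender (it gives the attacker more in every row).
The remaining 2×2 game on (target 1, target 2) × (guard 2, guard 3) has no saddle point. Let the attacker play target 1 with probability p; indifference gives 11p + 10(1−p) = 10p + 13(1−p), so p = 3/4.
Similarly the defender's optimal q on guard 2 is 3/4, and the value is 11·(3/4) + (10)·(1/4) = 43/4.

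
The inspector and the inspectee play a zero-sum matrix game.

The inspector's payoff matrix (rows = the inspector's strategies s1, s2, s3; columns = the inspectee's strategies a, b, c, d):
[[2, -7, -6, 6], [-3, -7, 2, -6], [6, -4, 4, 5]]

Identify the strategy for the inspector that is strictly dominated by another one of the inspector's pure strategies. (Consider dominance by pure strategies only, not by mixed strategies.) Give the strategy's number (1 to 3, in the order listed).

2

Compare s2 with s3: 6 > -3, -4 > -7, 4 > 2, 5 > -6.
So s3 strictly dominates s2 for the inspector; s2 is strictly dominated.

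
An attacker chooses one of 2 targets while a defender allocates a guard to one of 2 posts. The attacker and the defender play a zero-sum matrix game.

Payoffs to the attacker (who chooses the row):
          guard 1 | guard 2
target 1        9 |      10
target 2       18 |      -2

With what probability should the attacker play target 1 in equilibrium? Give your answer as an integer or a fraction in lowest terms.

Row minima are 9 and -2, so the attacker's maximin is 9; column maxima are 18 and 10, so the defender's minimax is 10. These differ, so the equilibrium is in mixed strategies.
Let the attacker play target 1 with probability p. The defender is indifferent when 9p + 18(1−p) = 10p − 2(1−p), giving p = 20/21.

20/21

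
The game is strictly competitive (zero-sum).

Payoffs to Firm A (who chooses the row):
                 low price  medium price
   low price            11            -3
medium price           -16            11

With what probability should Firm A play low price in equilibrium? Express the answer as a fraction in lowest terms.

Row minima are -3 and -16, so Firm A's maximin is -3; column maxima are 11 and 11, so Firm B's minimax is 11. These differ, so the equilibrium is in mixed strategies.
Let Firm A play low price with probability p. Firm B is indifferent when 11p − 16(1−p) = −3p + 11(1−p), giving p = 27/41.

27/41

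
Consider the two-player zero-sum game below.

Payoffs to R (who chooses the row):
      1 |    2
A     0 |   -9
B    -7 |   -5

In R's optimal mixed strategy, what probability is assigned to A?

2/11

Row minima are -9 and -7, so R's maximin is -7; column maxima are 0 and -5, so C's minimax is -5. These differ, so the equilibrium is in mixed strategies.
Let R play A with probability p. C is indifferent when −7(1−p) = −9p − 5(1−p), giving p = 2/11.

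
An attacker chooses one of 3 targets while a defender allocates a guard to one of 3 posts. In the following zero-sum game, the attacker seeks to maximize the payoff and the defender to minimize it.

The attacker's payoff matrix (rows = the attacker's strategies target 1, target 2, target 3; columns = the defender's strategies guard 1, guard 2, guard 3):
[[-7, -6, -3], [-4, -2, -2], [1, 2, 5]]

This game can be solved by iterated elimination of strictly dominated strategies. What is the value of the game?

Row target 2 is strictly dominated by row target 3 (1>-4, 2>-2, 5>-2); eliminate target 2.
Row target 1 is strictly dominated by row target 3 (1>-7, 2>-6, 5>-3); eliminate target 1.
Column guard 2 is strictly dominated by guard 1 for the defender (1<2); eliminate guard 2.
Column guard 3 is strictly dominated by guard 1 for the defender (1<5); eliminate guard 3.
Only (target 3, guard 1) remains, with payoff 1.

1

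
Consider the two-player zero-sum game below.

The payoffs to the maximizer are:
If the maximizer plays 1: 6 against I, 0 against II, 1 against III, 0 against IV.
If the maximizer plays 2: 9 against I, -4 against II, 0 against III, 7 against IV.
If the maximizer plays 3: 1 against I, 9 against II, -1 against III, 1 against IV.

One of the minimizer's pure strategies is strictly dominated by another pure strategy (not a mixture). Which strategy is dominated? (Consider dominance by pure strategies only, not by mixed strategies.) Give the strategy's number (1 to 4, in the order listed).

1

The minimizer prefers columns that give the maximizer less. Compare I with III: 1 < 6, 0 < 9, -1 < 1.
So III strictly dominates I for the minimizer; I is strictly dominated.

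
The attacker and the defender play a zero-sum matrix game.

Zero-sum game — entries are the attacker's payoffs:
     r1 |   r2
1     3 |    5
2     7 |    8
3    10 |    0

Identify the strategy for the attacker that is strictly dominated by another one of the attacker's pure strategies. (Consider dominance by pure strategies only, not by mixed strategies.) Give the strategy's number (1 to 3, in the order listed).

Compare 1 with 2: 7 > 3, 8 > 5.
So 2 strictly dominates 1 for the attacker; 1 is strictly dominated.

1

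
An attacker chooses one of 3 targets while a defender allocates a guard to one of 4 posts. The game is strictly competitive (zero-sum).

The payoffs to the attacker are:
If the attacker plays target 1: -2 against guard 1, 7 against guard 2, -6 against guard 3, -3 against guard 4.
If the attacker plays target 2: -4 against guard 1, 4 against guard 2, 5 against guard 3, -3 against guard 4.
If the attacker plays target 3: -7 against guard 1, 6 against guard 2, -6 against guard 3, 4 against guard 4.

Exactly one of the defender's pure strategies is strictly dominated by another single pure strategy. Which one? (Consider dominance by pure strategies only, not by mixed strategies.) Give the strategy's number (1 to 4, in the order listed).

2

The defender prefers columns that give the attacker less. Compare guard 2 with guard 1: -2 < 7, -4 < 4, -7 < 6.
So guard 1 strictly dominates guard 2 for the defender; guard 2 is strictly dominated.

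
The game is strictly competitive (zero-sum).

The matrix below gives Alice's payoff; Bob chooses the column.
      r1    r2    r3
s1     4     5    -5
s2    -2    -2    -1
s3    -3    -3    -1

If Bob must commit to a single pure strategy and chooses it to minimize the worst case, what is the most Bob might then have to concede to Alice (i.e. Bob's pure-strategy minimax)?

-1

The worst case (largest entry) in each column is r1: 4, r2: 5, r3: -1.
The best (smallest) of these is -1.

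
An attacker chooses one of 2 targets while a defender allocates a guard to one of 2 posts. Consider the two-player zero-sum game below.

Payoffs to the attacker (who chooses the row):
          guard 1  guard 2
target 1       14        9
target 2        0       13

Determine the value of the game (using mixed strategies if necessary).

Row minima are 9 and 0, so the attacker's maximin is 9; column maxima are 14 and 13, so the defender's minimax is 13. These differ, so the equilibrium is in mixed strategies.
Let the attacker play target 1 with probability p. The defender is indifferent when 14p = 9p + 13(1−p), giving p = 13/18.
Let the defender play guard 1 with probability q. The attacker is indifferent when 14q + 9(1−q) = 13(1−q), giving q = 2/9.
The value is 14·(2/9) + (9)·(7/9) = 91/9.

91/9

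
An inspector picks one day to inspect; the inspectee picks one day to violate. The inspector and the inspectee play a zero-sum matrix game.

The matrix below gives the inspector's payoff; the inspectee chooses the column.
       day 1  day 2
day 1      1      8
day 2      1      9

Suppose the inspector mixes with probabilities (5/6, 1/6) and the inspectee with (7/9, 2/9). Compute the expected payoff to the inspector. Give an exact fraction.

70/27

Against (7/9, 2/9), each row's expected payoff is day 1: 23/9; day 2: 25/9.
Taking the (5/6, 1/6)-weighted average: (5/6)·(23/9) + (1/6)·(25/9) = 70/27.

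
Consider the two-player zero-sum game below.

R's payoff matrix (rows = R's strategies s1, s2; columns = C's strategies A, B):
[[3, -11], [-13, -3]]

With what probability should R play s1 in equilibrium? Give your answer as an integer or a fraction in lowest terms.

5/12

Row minima are -11 and -13, so R's maximin is -11; column maxima are 3 and -3, so C's minimax is -3. These differ, so the equilibrium is in mixed strategies.
Let R play s1 with probability p. C is indifferent when 3p − 13(1−p) = −11p − 3(1−p), giving p = 5/12.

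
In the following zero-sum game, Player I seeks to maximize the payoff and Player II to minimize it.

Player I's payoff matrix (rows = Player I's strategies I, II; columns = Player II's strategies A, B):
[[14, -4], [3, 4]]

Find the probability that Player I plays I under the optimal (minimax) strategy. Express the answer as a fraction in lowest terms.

1/19

Row minima are -4 and 3, so Player I's maximin is 3; column maxima are 14 and 4, so Player II's minimax is 4. These differ, so the equilibrium is in mixed strategies.
Let Player I play I with probability p. Player II is indifferent when 14p + 3(1−p) = −4p + 4(1−p), giving p = 1/19.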